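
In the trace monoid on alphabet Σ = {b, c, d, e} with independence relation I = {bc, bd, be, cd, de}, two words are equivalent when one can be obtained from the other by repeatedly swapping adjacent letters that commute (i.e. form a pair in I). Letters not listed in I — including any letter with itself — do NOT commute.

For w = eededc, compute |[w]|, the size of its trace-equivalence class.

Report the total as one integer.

piece 0:e — minimal
piece 1:e rests on {0:e}
piece 2:d — minimal
piece 3:e rests on {1:e}
piece 4:d rests on {2:d}
piece 5:c rests on {3:e}
minimal pieces: {0:e, 2:d}
ways to finish when only these pieces remain (= sum over removing one remaining piece with nothing left below it):
  1 left: {4}→1  {5}→1
  2 left: {2,4}→1  {3,5}→1  {4,5}→2
  3 left: {1,3,5}→1  {2,4,5}→3  {3,4,5}→3
  4 left: {0,1,3,5}→1  {1,3,4,5}→4  {2,3,4,5}→6
  placing 0:e first → 10 extensions
  placing 2:d first → 5 extensions
total linear extensions = 15

15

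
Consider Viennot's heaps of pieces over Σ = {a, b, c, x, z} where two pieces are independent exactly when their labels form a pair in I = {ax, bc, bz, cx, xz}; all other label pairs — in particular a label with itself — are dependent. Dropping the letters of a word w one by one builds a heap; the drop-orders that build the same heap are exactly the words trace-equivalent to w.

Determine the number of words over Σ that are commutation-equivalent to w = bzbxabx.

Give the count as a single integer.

7

#0=b has no predecessor
#1=z has no predecessor
#2=b depends on [0:b]
#3=x depends on [2:b]
#4=a depends on [1:z, 2:b]
#5=b depends on [3:x, 4:a]
#6=x depends on [5:b]
sources: [0:b, 1:z]
N(rest) = Σ N(rest − s) over sources s of rest; N(one piece) = 1:
  size 1 → [6]=1
  size 2 → [5,6]=1
  size 3 → [3,5,6]=1  [4,5,6]=1
  size 4 → [1,4,5,6]=1  [3,4,5,6]=2
  size 5 → [1,3,4,5,6]=3  [2,3,4,5,6]=2
  first=0(b) contributes 5
  first=1(z) contributes 2
|[w]| = 7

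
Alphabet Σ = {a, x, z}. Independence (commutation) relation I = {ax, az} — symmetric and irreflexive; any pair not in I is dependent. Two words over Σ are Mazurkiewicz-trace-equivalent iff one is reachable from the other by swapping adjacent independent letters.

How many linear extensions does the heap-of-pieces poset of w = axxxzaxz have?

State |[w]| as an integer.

28

#0=a has no predecessor
#1=x has no predecessor
#2=x depends on [1:x]
#3=x depends on [2:x]
#4=z depends on [3:x]
#5=a depends on [0:a]
#6=x depends on [4:z]
#7=z depends on [6:x]
sources: [0:a, 1:x]
N(rest) = Σ N(rest − s) over sources s of rest; N(one piece) = 1:
  size 1 → [5]=1  [7]=1
  size 2 → [0,5]=1  [5,7]=2  [6,7]=1
  size 3 → [0,5,7]=3  [4,6,7]=1  [5,6,7]=3
  size 4 → [0,5,6,7]=6  [3,4,6,7]=1  [4,5,6,7]=4
  size 5 → [0,4,5,6,7]=10  [2,3,4,6,7]=1  [3,4,5,6,7]=5
  size 6 → [0,3,4,5,6,7]=15  [1,2,3,4,6,7]=1  [2,3,4,5,6,7]=6
  first=0(a) contributes 7
  first=1(x) contributes 21
|[w]| = 28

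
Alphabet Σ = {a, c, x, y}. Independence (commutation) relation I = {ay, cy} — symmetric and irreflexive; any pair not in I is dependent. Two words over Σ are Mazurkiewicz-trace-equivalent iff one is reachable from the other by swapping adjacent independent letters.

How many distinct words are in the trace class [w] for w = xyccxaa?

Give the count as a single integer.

3

#0=x has no predecessor
#1=y depends on [0:x]
#2=c depends on [0:x]
#3=c depends on [2:c]
#4=x depends on [1:y, 3:c]
#5=a depends on [4:x]
#6=a depends on [5:a]
sources: [0:x]
N(rest) = Σ N(rest − s) over sources s of rest; N(one piece) = 1:
  size 1 → [6]=1
  size 2 → [5,6]=1
  size 3 → [4,5,6]=1
  size 4 → [1,4,5,6]=1  [3,4,5,6]=1
  size 5 → [1,3,4,5,6]=2  [2,3,4,5,6]=1
  first=0(x) contributes 3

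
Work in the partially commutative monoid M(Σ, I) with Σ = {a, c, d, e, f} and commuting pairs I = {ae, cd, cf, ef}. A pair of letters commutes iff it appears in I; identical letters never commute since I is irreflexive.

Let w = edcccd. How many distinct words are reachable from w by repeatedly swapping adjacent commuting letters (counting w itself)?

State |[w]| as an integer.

drop 0:e onto floor
drop 1:d onto {0:e}
drop 2:c onto {0:e}
drop 3:c onto {2:c}
drop 4:c onto {3:c}
drop 5:d onto {1:d}
ground layer = {0:e}
drop-orders for the pieces not yet dropped (sum over which currently-grounded one goes next):
  1 to go: {4} 1  {5} 1
  2 to go: {1,5} 1  {3,4} 1  {4,5} 2
  3 to go: {1,4,5} 3  {2,3,4} 1  {3,4,5} 3
  4 to go: {1,3,4,5} 6  {2,3,4,5} 4
  if 0:e drops first: 10 orders

10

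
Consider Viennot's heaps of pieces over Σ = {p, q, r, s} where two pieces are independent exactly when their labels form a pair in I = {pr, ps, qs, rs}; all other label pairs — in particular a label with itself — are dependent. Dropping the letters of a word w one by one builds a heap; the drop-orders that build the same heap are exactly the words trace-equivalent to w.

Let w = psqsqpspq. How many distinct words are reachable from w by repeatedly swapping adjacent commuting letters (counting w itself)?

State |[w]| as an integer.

drop 0:p onto floor
drop 1:s onto floor
drop 2:q onto {0:p}
drop 3:s onto {1:s}
drop 4:q onto {2:q}
drop 5:p onto {4:q}
drop 6:s onto {3:s}
drop 7:p onto {5:p}
drop 8:q onto {7:p}
ground layer = {0:p, 1:s}
drop-orders for the pieces not yet dropped (sum over which currently-grounded one goes next):
  1 to go: {6} 1  {8} 1
  2 to go: {3,6} 1  {6,8} 2  {7,8} 1
  3 to go: {1,3,6} 1  {3,6,8} 3  {5,7,8} 1  {6,7,8} 3
  4 to go: {1,3,6,8} 4  {3,6,7,8} 6  {4,5,7,8} 1  {5,6,7,8} 4
  5 to go: {1,3,6,7,8} 10  {2,4,5,7,8} 1  {3,5,6,7,8} 10  {4,5,6,7,8} 5
  6 to go: {0,2,4,5,7,8} 1  {1,3,5,6,7,8} 20  {2,4,5,6,7,8} 6  {3,4,5,6,7,8} 15
  7 to go: {0,2,4,5,6,7,8} 7  {1,3,4,5,6,7,8} 35  {2,3,4,5,6,7,8} 21
  if 0:p drops first: 56 orders
  if 1:s drops first: 28 orders
heap linearizations: 84

84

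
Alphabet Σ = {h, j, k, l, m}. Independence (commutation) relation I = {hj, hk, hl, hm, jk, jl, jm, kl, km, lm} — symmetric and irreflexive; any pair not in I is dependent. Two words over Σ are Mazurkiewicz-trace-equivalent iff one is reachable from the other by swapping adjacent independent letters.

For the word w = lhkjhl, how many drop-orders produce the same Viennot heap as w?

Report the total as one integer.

180

#0=l has no predecessor
#1=h has no predecessor
#2=k has no predecessor
#3=j has no predecessor
#4=h depends on [1:h]
#5=l depends on [0:l]
sources: [0:l, 1:h, 2:k, 3:j]
N(rest) = Σ N(rest − s) over sources s of rest; N(one piece) = 1:
  size 1 → [2]=1  [3]=1  [4]=1  [5]=1
  size 2 → [0,5]=1  [1,4]=1  [2,3]=2  [2,4]=2  [2,5]=2  [3,4]=2  [3,5]=2  [4,5]=2
  size 3 → [0,2,5]=3  [0,3,5]=3  [0,4,5]=3  [1,2,4]=3  [1,3,4]=3  [1,4,5]=3  [2,3,4]=6  [2,3,5]=6  [2,4,5]=6  [3,4,5]=6
  size 4 → [0,1,4,5]=6  [0,2,3,5]=12  [0,2,4,5]=12  [0,3,4,5]=12  [1,2,3,4]=12  [1,2,4,5]=12  [1,3,4,5]=12  [2,3,4,5]=24
  first=0(l) contributes 60
  first=1(h) contributes 60
  first=2(k) contributes 30
  first=3(j) contributes 30
|[w]| = 180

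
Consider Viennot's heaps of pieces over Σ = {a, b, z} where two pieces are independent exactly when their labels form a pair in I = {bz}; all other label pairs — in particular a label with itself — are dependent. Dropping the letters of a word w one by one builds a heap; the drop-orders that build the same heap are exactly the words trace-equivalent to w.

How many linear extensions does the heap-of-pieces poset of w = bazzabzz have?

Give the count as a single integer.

0(b) covers ∅
1(a) covers 0:b
2(z) covers 1:a
3(z) covers 2:z
4(a) covers 3:z
5(b) covers 4:a
6(z) covers 4:a
7(z) covers 6:z
floor of heap: 0:b
completions by unplaced set U, small U first (add the entries for U minus each lowest piece of U):
  |U|=1: {5}:1  {7}:1
  |U|=2: {5,7}:2  {6,7}:1
  |U|=3: {5,6,7}:3
  |U|=4: {4,5,6,7}:3
  |U|=5: {3,4,5,6,7}:3
  |U|=6: {2,3,4,5,6,7}:3
  start at 0(b): 3

3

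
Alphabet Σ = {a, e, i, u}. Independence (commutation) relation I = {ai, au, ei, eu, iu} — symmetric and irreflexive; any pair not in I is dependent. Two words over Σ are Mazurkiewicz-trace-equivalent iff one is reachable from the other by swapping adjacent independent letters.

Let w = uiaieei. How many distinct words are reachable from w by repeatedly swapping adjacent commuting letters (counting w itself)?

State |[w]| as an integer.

140

0(u) covers ∅
1(i) covers ∅
2(a) covers ∅
3(i) covers 1:i
4(e) covers 2:a
5(e) covers 4:e
6(i) covers 3:i
floor of heap: 0:u, 1:i, 2:a
completions by unplaced set U, small U first (add the entries for U minus each lowest piece of U):
  |U|=1: {0}:1  {5}:1  {6}:1
  |U|=2: {0,5}:2  {0,6}:2  {3,6}:1  {4,5}:1  {5,6}:2
  |U|=3: {0,3,6}:3  {0,4,5}:3  {0,5,6}:6  {1,3,6}:1  {2,4,5}:1  {3,5,6}:3  {4,5,6}:3
  |U|=4: {0,1,3,6}:4  {0,2,4,5}:4  {0,3,5,6}:12  {0,4,5,6}:12  {1,3,5,6}:4  {2,4,5,6}:4  {3,4,5,6}:6
  |U|=5: {0,1,3,5,6}:20  {0,2,4,5,6}:20  {0,3,4,5,6}:30  {1,3,4,5,6}:10  {2,3,4,5,6}:10
  start at 0(u): 20
  start at 1(i): 60
  start at 2(a): 60
sum over floor = 140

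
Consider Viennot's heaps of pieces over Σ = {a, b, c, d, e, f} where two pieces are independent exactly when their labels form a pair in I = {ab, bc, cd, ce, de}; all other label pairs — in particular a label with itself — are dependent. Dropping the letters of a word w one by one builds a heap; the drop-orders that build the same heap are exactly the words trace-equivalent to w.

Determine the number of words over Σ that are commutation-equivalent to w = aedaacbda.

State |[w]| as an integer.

#0=a has no predecessor
#1=e depends on [0:a]
#2=d depends on [0:a]
#3=a depends on [1:e, 2:d]
#4=a depends on [3:a]
#5=c depends on [4:a]
#6=b depends on [1:e, 2:d]
#7=d depends on [4:a, 6:b]
#8=a depends on [5:c, 7:d]
sources: [0:a]
N(rest) = Σ N(rest − s) over sources s of rest; N(one piece) = 1:
  size 1 → [8]=1
  size 2 → [5,8]=1  [7,8]=1
  size 3 → [5,7,8]=2  [6,7,8]=1
  size 4 → [4,5,7,8]=2  [5,6,7,8]=3
  size 5 → [3,4,5,7,8]=2  [4,5,6,7,8]=5
  size 6 → [3,4,5,6,7,8]=7
  size 7 → [1,3,4,5,6,7,8]=7  [2,3,4,5,6,7,8]=7
  first=0(a) contributes 14

14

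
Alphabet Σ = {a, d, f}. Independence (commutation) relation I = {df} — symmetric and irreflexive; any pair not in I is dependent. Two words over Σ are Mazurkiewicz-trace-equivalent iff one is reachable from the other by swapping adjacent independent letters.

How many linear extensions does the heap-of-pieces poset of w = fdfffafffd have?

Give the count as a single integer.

20

drop 0:f onto floor
drop 1:d onto floor
drop 2:f onto {0:f}
drop 3:f onto {2:f}
drop 4:f onto {3:f}
drop 5:a onto {1:d, 4:f}
drop 6:f onto {5:a}
drop 7:f onto {6:f}
drop 8:f onto {7:f}
drop 9:d onto {5:a}
ground layer = {0:f, 1:d}
drop-orders for the pieces not yet dropped (sum over which currently-grounded one goes next):
  1 to go: {8} 1  {9} 1
  2 to go: {7,8} 1  {8,9} 2
  3 to go: {6,7,8} 1  {7,8,9} 3
  4 to go: {6,7,8,9} 4
  5 to go: {5,6,7,8,9} 4
  6 to go: {1,5,6,7,8,9} 4  {4,5,6,7,8,9} 4
  7 to go: {1,4,5,6,7,8,9} 8  {3,4,5,6,7,8,9} 4
  8 to go: {1,3,4,5,6,7,8,9} 12  {2,3,4,5,6,7,8,9} 4
  if 0:f drops first: 16 orders
  if 1:d drops first: 4 orders
heap linearizations: 20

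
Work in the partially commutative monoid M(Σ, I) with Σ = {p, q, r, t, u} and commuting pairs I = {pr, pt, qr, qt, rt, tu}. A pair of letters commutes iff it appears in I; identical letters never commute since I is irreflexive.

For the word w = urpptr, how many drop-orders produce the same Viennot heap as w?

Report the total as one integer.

36

drop 0:u onto floor
drop 1:r onto {0:u}
drop 2:p onto {0:u}
drop 3:p onto {2:p}
drop 4:t onto floor
drop 5:r onto {1:r}
ground layer = {0:u, 4:t}
drop-orders for the pieces not yet dropped (sum over which currently-grounded one goes next):
  1 to go: {3} 1  {4} 1  {5} 1
  2 to go: {1,5} 1  {2,3} 1  {3,4} 2  {3,5} 2  {4,5} 2
  3 to go: {1,3,5} 3  {1,4,5} 3  {2,3,4} 3  {2,3,5} 3  {3,4,5} 6
  4 to go: {1,2,3,5} 6  {1,3,4,5} 12  {2,3,4,5} 12
  if 0:u drops first: 30 orders
  if 4:t drops first: 6 orders
heap linearizations: 36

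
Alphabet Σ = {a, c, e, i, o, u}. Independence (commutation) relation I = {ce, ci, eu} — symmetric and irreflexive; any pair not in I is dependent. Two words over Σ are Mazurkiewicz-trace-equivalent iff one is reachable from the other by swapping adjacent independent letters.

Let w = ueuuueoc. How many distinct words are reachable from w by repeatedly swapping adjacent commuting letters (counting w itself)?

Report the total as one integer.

15

#0=u has no predecessor
#1=e has no predecessor
#2=u depends on [0:u]
#3=u depends on [2:u]
#4=u depends on [3:u]
#5=e depends on [1:e]
#6=o depends on [4:u, 5:e]
#7=c depends on [6:o]
sources: [0:u, 1:e]
N(rest) = Σ N(rest − s) over sources s of rest; N(one piece) = 1:
  size 1 → [7]=1
  size 2 → [6,7]=1
  size 3 → [4,6,7]=1  [5,6,7]=1
  size 4 → [1,5,6,7]=1  [3,4,6,7]=1  [4,5,6,7]=2
  size 5 → [1,4,5,6,7]=3  [2,3,4,6,7]=1  [3,4,5,6,7]=3
  size 6 → [0,2,3,4,6,7]=1  [1,3,4,5,6,7]=6  [2,3,4,5,6,7]=4
  first=0(u) contributes 10
  first=1(e) contributes 5
|[w]| = 15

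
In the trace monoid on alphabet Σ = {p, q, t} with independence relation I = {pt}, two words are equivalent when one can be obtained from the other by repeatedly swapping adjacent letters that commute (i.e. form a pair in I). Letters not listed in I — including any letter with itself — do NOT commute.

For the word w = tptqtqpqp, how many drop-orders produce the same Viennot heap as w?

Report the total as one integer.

3

piece 0:t — minimal
piece 1:p — minimal
piece 2:t rests on {0:t}
piece 3:q rests on {1:p, 2:t}
piece 4:t rests on {3:q}
piece 5:q rests on {4:t}
piece 6:p rests on {5:q}
piece 7:q rests on {6:p}
piece 8:p rests on {7:q}
minimal pieces: {0:t, 1:p}
ways to finish when only these pieces remain (= sum over removing one remaining piece with nothing left below it):
  1 left: {8}→1
  2 left: {7,8}→1
  3 left: {6,7,8}→1
  4 left: {5,6,7,8}→1
  5 left: {4,5,6,7,8}→1
  6 left: {3,4,5,6,7,8}→1
  7 left: {1,3,4,5,6,7,8}→1  {2,3,4,5,6,7,8}→1
  placing 0:t first → 2 extensions
  placing 1:p first → 1 extensions
total linear extensions = 3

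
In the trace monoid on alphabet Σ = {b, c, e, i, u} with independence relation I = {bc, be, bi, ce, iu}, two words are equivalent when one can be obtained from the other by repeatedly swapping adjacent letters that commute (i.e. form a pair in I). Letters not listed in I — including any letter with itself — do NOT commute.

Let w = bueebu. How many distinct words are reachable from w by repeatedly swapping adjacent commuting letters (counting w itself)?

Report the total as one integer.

3

#0=b has no predecessor
#1=u depends on [0:b]
#2=e depends on [1:u]
#3=e depends on [2:e]
#4=b depends on [1:u]
#5=u depends on [3:e, 4:b]
sources: [0:b]
N(rest) = Σ N(rest − s) over sources s of rest; N(one piece) = 1:
  size 1 → [5]=1
  size 2 → [3,5]=1  [4,5]=1
  size 3 → [2,3,5]=1  [3,4,5]=2
  size 4 → [2,3,4,5]=3
  first=0(b) contributes 3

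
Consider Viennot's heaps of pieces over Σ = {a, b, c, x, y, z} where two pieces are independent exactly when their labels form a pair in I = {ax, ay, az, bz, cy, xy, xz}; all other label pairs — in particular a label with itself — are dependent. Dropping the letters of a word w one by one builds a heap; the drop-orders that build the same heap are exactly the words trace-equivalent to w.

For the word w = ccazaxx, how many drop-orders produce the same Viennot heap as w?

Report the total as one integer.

piece 0:c — minimal
piece 1:c rests on {0:c}
piece 2:a rests on {1:c}
piece 3:z rests on {1:c}
piece 4:a rests on {2:a}
piece 5:x rests on {1:c}
piece 6:x rests on {5:x}
minimal pieces: {0:c}
ways to finish when only these pieces remain (= sum over removing one remaining piece with nothing left below it):
  1 left: {3}→1  {4}→1  {6}→1
  2 left: {2,4}→1  {3,4}→2  {3,6}→2  {4,6}→2  {5,6}→1
  3 left: {2,3,4}→3  {2,4,6}→3  {3,4,6}→6  {3,5,6}→3  {4,5,6}→3
  4 left: {2,3,4,6}→12  {2,4,5,6}→6  {3,4,5,6}→12
  5 left: {2,3,4,5,6}→30
  placing 0:c first → 30 extensions

30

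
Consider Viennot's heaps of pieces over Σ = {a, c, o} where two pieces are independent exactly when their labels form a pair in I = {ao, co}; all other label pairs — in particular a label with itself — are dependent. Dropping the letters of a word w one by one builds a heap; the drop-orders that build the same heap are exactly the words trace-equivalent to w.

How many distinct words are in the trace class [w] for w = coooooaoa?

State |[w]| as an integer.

84

0(c) covers ∅
1(o) covers ∅
2(o) covers 1:o
3(o) covers 2:o
4(o) covers 3:o
5(o) covers 4:o
6(a) covers 0:c
7(o) covers 5:o
8(a) covers 6:a
floor of heap: 0:c, 1:o
completions by unplaced set U, small U first (add the entries for U minus each lowest piece of U):
  |U|=1: {7}:1  {8}:1
  |U|=2: {5,7}:1  {6,8}:1  {7,8}:2
  |U|=3: {0,6,8}:1  {4,5,7}:1  {5,7,8}:3  {6,7,8}:3
  |U|=4: {0,6,7,8}:4  {3,4,5,7}:1  {4,5,7,8}:4  {5,6,7,8}:6
  |U|=5: {0,5,6,7,8}:10  {2,3,4,5,7}:1  {3,4,5,7,8}:5  {4,5,6,7,8}:10
  |U|=6: {0,4,5,6,7,8}:20  {1,2,3,4,5,7}:1  {2,3,4,5,7,8}:6  {3,4,5,6,7,8}:15
  |U|=7: {0,3,4,5,6,7,8}:35  {1,2,3,4,5,7,8}:7  {2,3,4,5,6,7,8}:21
  start at 0(c): 28
  start at 1(o): 56
sum over floor = 84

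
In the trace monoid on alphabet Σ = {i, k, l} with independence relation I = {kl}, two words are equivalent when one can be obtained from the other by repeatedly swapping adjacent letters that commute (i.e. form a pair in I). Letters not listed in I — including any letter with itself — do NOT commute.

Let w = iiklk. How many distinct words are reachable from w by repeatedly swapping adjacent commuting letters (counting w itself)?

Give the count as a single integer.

drop 0:i onto floor
drop 1:i onto {0:i}
drop 2:k onto {1:i}
drop 3:l onto {1:i}
drop 4:k onto {2:k}
ground layer = {0:i}
drop-orders for the pieces not yet dropped (sum over which currently-grounded one goes next):
  1 to go: {3} 1  {4} 1
  2 to go: {2,4} 1  {3,4} 2
  3 to go: {2,3,4} 3
  if 0:i drops first: 3 orders

3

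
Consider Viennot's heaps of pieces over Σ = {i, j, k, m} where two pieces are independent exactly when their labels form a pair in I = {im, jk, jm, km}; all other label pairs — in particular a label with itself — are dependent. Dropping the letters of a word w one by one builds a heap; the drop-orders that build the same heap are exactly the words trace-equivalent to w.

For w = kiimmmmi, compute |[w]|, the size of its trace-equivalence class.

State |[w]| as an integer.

70

#0=k has no predecessor
#1=i depends on [0:k]
#2=i depends on [1:i]
#3=m has no predecessor
#4=m depends on [3:m]
#5=m depends on [4:m]
#6=m depends on [5:m]
#7=i depends on [2:i]
sources: [0:k, 3:m]
N(rest) = Σ N(rest − s) over sources s of rest; N(one piece) = 1:
  size 1 → [6]=1  [7]=1
  size 2 → [2,7]=1  [5,6]=1  [6,7]=2
  size 3 → [1,2,7]=1  [2,6,7]=3  [4,5,6]=1  [5,6,7]=3
  size 4 → [0,1,2,7]=1  [1,2,6,7]=4  [2,5,6,7]=6  [3,4,5,6]=1  [4,5,6,7]=4
  size 5 → [0,1,2,6,7]=5  [1,2,5,6,7]=10  [2,4,5,6,7]=10  [3,4,5,6,7]=5
  size 6 → [0,1,2,5,6,7]=15  [1,2,4,5,6,7]=20  [2,3,4,5,6,7]=15
  first=0(k) contributes 35
  first=3(m) contributes 35
|[w]| = 70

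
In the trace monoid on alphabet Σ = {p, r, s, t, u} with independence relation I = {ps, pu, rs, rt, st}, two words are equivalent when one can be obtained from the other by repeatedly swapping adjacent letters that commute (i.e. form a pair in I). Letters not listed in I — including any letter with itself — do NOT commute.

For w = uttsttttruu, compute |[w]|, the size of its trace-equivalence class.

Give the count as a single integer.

drop 0:u onto floor
drop 1:t onto {0:u}
drop 2:t onto {1:t}
drop 3:s onto {0:u}
drop 4:t onto {2:t}
drop 5:t onto {4:t}
drop 6:t onto {5:t}
drop 7:t onto {6:t}
drop 8:r onto {0:u}
drop 9:u onto {3:s, 7:t, 8:r}
drop 10:u onto {9:u}
ground layer = {0:u}
drop-orders for the pieces not yet dropped (sum over which currently-grounded one goes next):
  1 to go: {10} 1
  2 to go: {9,10} 1
  3 to go: {3,9,10} 1  {7,9,10} 1  {8,9,10} 1
  4 to go: {3,7,9,10} 2  {3,8,9,10} 2  {6,7,9,10} 1  {7,8,9,10} 2
  5 to go: {3,6,7,9,10} 3  {3,7,8,9,10} 6  {5,6,7,9,10} 1  {6,7,8,9,10} 3
  6 to go: {3,5,6,7,9,10} 4  {3,6,7,8,9,10} 12  {4,5,6,7,9,10} 1  {5,6,7,8,9,10} 4
  7 to go: {2,4,5,6,7,9,10} 1  {3,4,5,6,7,9,10} 5  {3,5,6,7,8,9,10} 20  {4,5,6,7,8,9,10} 5
  8 to go: {1,2,4,5,6,7,9,10} 1  {2,3,4,5,6,7,9,10} 6  {2,4,5,6,7,8,9,10} 6  {3,4,5,6,7,8,9,10} 30
  9 to go: {1,2,3,4,5,6,7,9,10} 7  {1,2,4,5,6,7,8,9,10} 7  {2,3,4,5,6,7,8,9,10} 42
  if 0:u drops first: 56 orders

56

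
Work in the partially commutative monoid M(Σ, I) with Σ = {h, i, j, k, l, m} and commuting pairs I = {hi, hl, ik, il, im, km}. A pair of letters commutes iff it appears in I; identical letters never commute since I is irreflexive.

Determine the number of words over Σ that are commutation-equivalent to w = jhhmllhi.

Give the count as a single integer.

0(j) covers ∅
1(h) covers 0:j
2(h) covers 1:h
3(m) covers 2:h
4(l) covers 3:m
5(l) covers 4:l
6(h) covers 3:m
7(i) covers 0:j
floor of heap: 0:j
completions by unplaced set U, small U first (add the entries for U minus each lowest piece of U):
  |U|=1: {5}:1  {6}:1  {7}:1
  |U|=2: {4,5}:1  {5,6}:2  {5,7}:2  {6,7}:2
  |U|=3: {4,5,6}:3  {4,5,7}:3  {5,6,7}:6
  |U|=4: {3,4,5,6}:3  {4,5,6,7}:12
  |U|=5: {2,3,4,5,6}:3  {3,4,5,6,7}:15
  |U|=6: {1,2,3,4,5,6}:3  {2,3,4,5,6,7}:18
  start at 0(j): 21

21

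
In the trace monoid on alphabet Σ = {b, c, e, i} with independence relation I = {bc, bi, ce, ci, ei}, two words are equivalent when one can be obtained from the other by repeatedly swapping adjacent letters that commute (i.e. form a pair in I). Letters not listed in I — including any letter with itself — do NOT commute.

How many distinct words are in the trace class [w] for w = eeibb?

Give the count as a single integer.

5

piece 0:e — minimal
piece 1:e rests on {0:e}
piece 2:i — minimal
piece 3:b rests on {1:e}
piece 4:b rests on {3:b}
minimal pieces: {0:e, 2:i}
ways to finish when only these pieces remain (= sum over removing one remaining piece with nothing left below it):
  1 left: {2}→1  {4}→1
  2 left: {2,4}→2  {3,4}→1
  3 left: {1,3,4}→1  {2,3,4}→3
  placing 0:e first → 4 extensions
  placing 2:i first → 1 extensions
total linear extensions = 5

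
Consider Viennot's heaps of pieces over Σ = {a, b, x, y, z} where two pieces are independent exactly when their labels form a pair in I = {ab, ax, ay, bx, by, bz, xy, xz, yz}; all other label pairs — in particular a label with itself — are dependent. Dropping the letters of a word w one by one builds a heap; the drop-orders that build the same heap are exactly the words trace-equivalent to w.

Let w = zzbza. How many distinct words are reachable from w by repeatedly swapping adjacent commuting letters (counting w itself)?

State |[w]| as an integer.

5

#0=z has no predecessor
#1=z depends on [0:z]
#2=b has no predecessor
#3=z depends on [1:z]
#4=a depends on [3:z]
sources: [0:z, 2:b]
N(rest) = Σ N(rest − s) over sources s of rest; N(one piece) = 1:
  size 1 → [2]=1  [4]=1
  size 2 → [2,4]=2  [3,4]=1
  size 3 → [1,3,4]=1  [2,3,4]=3
  first=0(z) contributes 4
  first=2(b) contributes 1
|[w]| = 5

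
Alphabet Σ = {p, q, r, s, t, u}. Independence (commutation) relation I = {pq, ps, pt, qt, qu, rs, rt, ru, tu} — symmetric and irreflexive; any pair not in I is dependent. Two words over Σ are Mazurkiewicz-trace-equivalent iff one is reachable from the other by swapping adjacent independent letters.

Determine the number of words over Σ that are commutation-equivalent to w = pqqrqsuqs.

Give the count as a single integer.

6

0(p) covers ∅
1(q) covers ∅
2(q) covers 1:q
3(r) covers 0:p, 2:q
4(q) covers 3:r
5(s) covers 4:q
6(u) covers 5:s
7(q) covers 5:s
8(s) covers 6:u, 7:q
floor of heap: 0:p, 1:q
completions by unplaced set U, small U first (add the entries for U minus each lowest piece of U):
  |U|=1: {8}:1
  |U|=2: {6,8}:1  {7,8}:1
  |U|=3: {6,7,8}:2
  |U|=4: {5,6,7,8}:2
  |U|=5: {4,5,6,7,8}:2
  |U|=6: {3,4,5,6,7,8}:2
  |U|=7: {0,3,4,5,6,7,8}:2  {2,3,4,5,6,7,8}:2
  start at 0(p): 2
  start at 1(q): 4
sum over floor = 6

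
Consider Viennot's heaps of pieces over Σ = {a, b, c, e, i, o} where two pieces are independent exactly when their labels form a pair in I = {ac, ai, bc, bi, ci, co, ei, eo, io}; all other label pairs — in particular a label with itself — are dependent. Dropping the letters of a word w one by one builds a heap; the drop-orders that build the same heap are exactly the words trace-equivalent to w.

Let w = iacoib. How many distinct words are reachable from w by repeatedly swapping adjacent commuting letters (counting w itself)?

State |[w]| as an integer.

60

drop 0:i onto floor
drop 1:a onto floor
drop 2:c onto floor
drop 3:o onto {1:a}
drop 4:i onto {0:i}
drop 5:b onto {3:o}
ground layer = {0:i, 1:a, 2:c}
drop-orders for the pieces not yet dropped (sum over which currently-grounded one goes next):
  1 to go: {2} 1  {4} 1  {5} 1
  2 to go: {0,4} 1  {2,4} 2  {2,5} 2  {3,5} 1  {4,5} 2
  3 to go: {0,2,4} 3  {0,4,5} 3  {1,3,5} 1  {2,3,5} 3  {2,4,5} 6  {3,4,5} 3
  4 to go: {0,2,4,5} 12  {0,3,4,5} 6  {1,2,3,5} 4  {1,3,4,5} 4  {2,3,4,5} 12
  if 0:i drops first: 20 orders
  if 1:a drops first: 30 orders
  if 2:c drops first: 10 orders
heap linearizations: 60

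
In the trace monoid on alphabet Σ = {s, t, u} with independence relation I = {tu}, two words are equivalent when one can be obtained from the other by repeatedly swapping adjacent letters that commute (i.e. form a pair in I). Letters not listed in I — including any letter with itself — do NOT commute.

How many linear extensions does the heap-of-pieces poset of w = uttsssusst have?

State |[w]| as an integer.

3

drop 0:u onto floor
drop 1:t onto floor
drop 2:t onto {1:t}
drop 3:s onto {0:u, 2:t}
drop 4:s onto {3:s}
drop 5:s onto {4:s}
drop 6:u onto {5:s}
drop 7:s onto {6:u}
drop 8:s onto {7:s}
drop 9:t onto {8:s}
ground layer = {0:u, 1:t}
drop-orders for the pieces not yet dropped (sum over which currently-grounded one goes next):
  1 to go: {9} 1
  2 to go: {8,9} 1
  3 to go: {7,8,9} 1
  4 to go: {6,7,8,9} 1
  5 to go: {5,6,7,8,9} 1
  6 to go: {4,5,6,7,8,9} 1
  7 to go: {3,4,5,6,7,8,9} 1
  8 to go: {0,3,4,5,6,7,8,9} 1  {2,3,4,5,6,7,8,9} 1
  if 0:u drops first: 1 orders
  if 1:t drops first: 2 orders
heap linearizations: 3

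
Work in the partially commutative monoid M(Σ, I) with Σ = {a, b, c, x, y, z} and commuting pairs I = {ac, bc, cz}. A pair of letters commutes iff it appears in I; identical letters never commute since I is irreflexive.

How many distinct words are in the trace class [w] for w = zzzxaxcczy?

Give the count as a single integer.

3

drop 0:z onto floor
drop 1:z onto {0:z}
drop 2:z onto {1:z}
drop 3:x onto {2:z}
drop 4:a onto {3:x}
drop 5:x onto {4:a}
drop 6:c onto {5:x}
drop 7:c onto {6:c}
drop 8:z onto {5:x}
drop 9:y onto {7:c, 8:z}
ground layer = {0:z}
drop-orders for the pieces not yet dropped (sum over which currently-grounded one goes next):
  1 to go: {9} 1
  2 to go: {7,9} 1  {8,9} 1
  3 to go: {6,7,9} 1  {7,8,9} 2
  4 to go: {6,7,8,9} 3
  5 to go: {5,6,7,8,9} 3
  6 to go: {4,5,6,7,8,9} 3
  7 to go: {3,4,5,6,7,8,9} 3
  8 to go: {2,3,4,5,6,7,8,9} 3
  if 0:z drops first: 3 orders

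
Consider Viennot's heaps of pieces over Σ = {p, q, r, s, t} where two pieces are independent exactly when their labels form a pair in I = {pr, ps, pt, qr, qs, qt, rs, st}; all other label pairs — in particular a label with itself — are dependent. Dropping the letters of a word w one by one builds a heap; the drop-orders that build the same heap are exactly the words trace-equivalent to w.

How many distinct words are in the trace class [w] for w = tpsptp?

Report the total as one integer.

60

piece 0:t — minimal
piece 1:p — minimal
piece 2:s — minimal
piece 3:p rests on {1:p}
piece 4:t rests on {0:t}
piece 5:p rests on {3:p}
minimal pieces: {0:t, 1:p, 2:s}
ways to finish when only these pieces remain (= sum over removing one remaining piece with nothing left below it):
  1 left: {2}→1  {4}→1  {5}→1
  2 left: {0,4}→1  {2,4}→2  {2,5}→2  {3,5}→1  {4,5}→2
  3 left: {0,2,4}→3  {0,4,5}→3  {1,3,5}→1  {2,3,5}→3  {2,4,5}→6  {3,4,5}→3
  4 left: {0,2,4,5}→12  {0,3,4,5}→6  {1,2,3,5}→4  {1,3,4,5}→4  {2,3,4,5}→12
  placing 0:t first → 20 extensions
  placing 1:p first → 30 extensions
  placing 2:s first → 10 extensions
total linear extensions = 60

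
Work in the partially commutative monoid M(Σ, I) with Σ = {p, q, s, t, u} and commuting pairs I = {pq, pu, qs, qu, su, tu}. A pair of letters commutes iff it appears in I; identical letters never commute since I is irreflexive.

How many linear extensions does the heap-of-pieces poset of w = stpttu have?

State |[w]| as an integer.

0(s) covers ∅
1(t) covers 0:s
2(p) covers 1:t
3(t) covers 2:p
4(t) covers 3:t
5(u) covers ∅
floor of heap: 0:s, 5:u
completions by unplaced set U, small U first (add the entries for U minus each lowest piece of U):
  |U|=1: {4}:1  {5}:1
  |U|=2: {3,4}:1  {4,5}:2
  |U|=3: {2,3,4}:1  {3,4,5}:3
  |U|=4: {1,2,3,4}:1  {2,3,4,5}:4
  start at 0(s): 5
  start at 5(u): 1
sum over floor = 6

6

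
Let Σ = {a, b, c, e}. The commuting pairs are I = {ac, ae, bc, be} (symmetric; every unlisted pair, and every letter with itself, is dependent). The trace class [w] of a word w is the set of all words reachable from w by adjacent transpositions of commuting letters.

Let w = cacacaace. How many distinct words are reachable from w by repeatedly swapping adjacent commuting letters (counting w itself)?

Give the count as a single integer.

0(c) covers ∅
1(a) covers ∅
2(c) covers 0:c
3(a) covers 1:a
4(c) covers 2:c
5(a) covers 3:a
6(a) covers 5:a
7(c) covers 4:c
8(e) covers 7:c
floor of heap: 0:c, 1:a
completions by unplaced set U, small U first (add the entries for U minus each lowest piece of U):
  |U|=1: {6}:1  {8}:1
  |U|=2: {5,6}:1  {6,8}:2  {7,8}:1
  |U|=3: {3,5,6}:1  {4,7,8}:1  {5,6,8}:3  {6,7,8}:3
  |U|=4: {1,3,5,6}:1  {2,4,7,8}:1  {3,5,6,8}:4  {4,6,7,8}:4  {5,6,7,8}:6
  |U|=5: {0,2,4,7,8}:1  {1,3,5,6,8}:5  {2,4,6,7,8}:5  {3,5,6,7,8}:10  {4,5,6,7,8}:10
  |U|=6: {0,2,4,6,7,8}:6  {1,3,5,6,7,8}:15  {2,4,5,6,7,8}:15  {3,4,5,6,7,8}:20
  |U|=7: {0,2,4,5,6,7,8}:21  {1,3,4,5,6,7,8}:35  {2,3,4,5,6,7,8}:35
  start at 0(c): 70
  start at 1(a): 56
sum over floor = 126

126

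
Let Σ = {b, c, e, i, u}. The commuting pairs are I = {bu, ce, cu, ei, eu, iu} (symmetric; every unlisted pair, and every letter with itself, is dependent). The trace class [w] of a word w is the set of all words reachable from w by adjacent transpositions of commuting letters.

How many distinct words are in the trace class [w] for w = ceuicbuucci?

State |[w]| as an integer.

#0=c has no predecessor
#1=e has no predecessor
#2=u has no predecessor
#3=i depends on [0:c]
#4=c depends on [3:i]
#5=b depends on [1:e, 4:c]
#6=u depends on [2:u]
#7=u depends on [6:u]
#8=c depends on [5:b]
#9=c depends on [8:c]
#10=i depends on [9:c]
sources: [0:c, 1:e, 2:u]
N(rest) = Σ N(rest − s) over sources s of rest; N(one piece) = 1:
  size 1 → [7]=1  [10]=1
  size 2 → [6,7]=1  [7,10]=2  [9,10]=1
  size 3 → [2,6,7]=1  [6,7,10]=3  [7,9,10]=3  [8,9,10]=1
  size 4 → [2,6,7,10]=4  [5,8,9,10]=1  [6,7,9,10]=6  [7,8,9,10]=4
  size 5 → [1,5,8,9,10]=1  [2,6,7,9,10]=10  [4,5,8,9,10]=1  [5,7,8,9,10]=5  [6,7,8,9,10]=10
  size 6 → [1,4,5,8,9,10]=2  [1,5,7,8,9,10]=6  [2,6,7,8,9,10]=20  [3,4,5,8,9,10]=1  [4,5,7,8,9,10]=6  [5,6,7,8,9,10]=15
  size 7 → [0,3,4,5,8,9,10]=1  [1,3,4,5,8,9,10]=3  [1,4,5,7,8,9,10]=14  [1,5,6,7,8,9,10]=21  [2,5,6,7,8,9,10]=35  [3,4,5,7,8,9,10]=7  [4,5,6,7,8,9,10]=21
  size 8 → [0,1,3,4,5,8,9,10]=4  [0,3,4,5,7,8,9,10]=8  [1,2,5,6,7,8,9,10]=56  [1,3,4,5,7,8,9,10]=24  [1,4,5,6,7,8,9,10]=56  [2,4,5,6,7,8,9,10]=56  [3,4,5,6,7,8,9,10]=28
  size 9 → [0,1,3,4,5,7,8,9,10]=36  [0,3,4,5,6,7,8,9,10]=36  [1,2,4,5,6,7,8,9,10]=168  [1,3,4,5,6,7,8,9,10]=108  [2,3,4,5,6,7,8,9,10]=84
  first=0(c) contributes 360
  first=1(e) contributes 120
  first=2(u) contributes 180
|[w]| = 660

660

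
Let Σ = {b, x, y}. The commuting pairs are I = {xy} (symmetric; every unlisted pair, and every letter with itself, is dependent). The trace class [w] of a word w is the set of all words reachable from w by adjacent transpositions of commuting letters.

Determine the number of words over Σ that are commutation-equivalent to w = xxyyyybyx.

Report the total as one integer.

30

drop 0:x onto floor
drop 1:x onto {0:x}
drop 2:y onto floor
drop 3:y onto {2:y}
drop 4:y onto {3:y}
drop 5:y onto {4:y}
drop 6:b onto {1:x, 5:y}
drop 7:y onto {6:b}
drop 8:x onto {6:b}
ground layer = {0:x, 2:y}
drop-orders for the pieces not yet dropped (sum over which currently-grounded one goes next):
  1 to go: {7} 1  {8} 1
  2 to go: {7,8} 2
  3 to go: {6,7,8} 2
  4 to go: {1,6,7,8} 2  {5,6,7,8} 2
  5 to go: {0,1,6,7,8} 2  {1,5,6,7,8} 4  {4,5,6,7,8} 2
  6 to go: {0,1,5,6,7,8} 6  {1,4,5,6,7,8} 6  {3,4,5,6,7,8} 2
  7 to go: {0,1,4,5,6,7,8} 12  {1,3,4,5,6,7,8} 8  {2,3,4,5,6,7,8} 2
  if 0:x drops first: 10 orders
  if 2:y drops first: 20 orders
heap linearizations: 30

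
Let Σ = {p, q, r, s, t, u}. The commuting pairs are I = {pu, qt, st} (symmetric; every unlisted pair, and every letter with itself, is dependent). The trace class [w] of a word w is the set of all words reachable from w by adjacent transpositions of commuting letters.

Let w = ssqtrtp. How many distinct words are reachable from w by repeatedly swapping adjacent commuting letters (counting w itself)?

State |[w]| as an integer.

piece 0:s — minimal
piece 1:s rests on {0:s}
piece 2:q rests on {1:s}
piece 3:t — minimal
piece 4:r rests on {2:q, 3:t}
piece 5:t rests on {4:r}
piece 6:p rests on {5:t}
minimal pieces: {0:s, 3:t}
ways to finish when only these pieces remain (= sum over removing one remaining piece with nothing left below it):
  1 left: {6}→1
  2 left: {5,6}→1
  3 left: {4,5,6}→1
  4 left: {2,4,5,6}→1  {3,4,5,6}→1
  5 left: {1,2,4,5,6}→1  {2,3,4,5,6}→2
  placing 0:s first → 3 extensions
  placing 3:t first → 1 extensions
total linear extensions = 4

4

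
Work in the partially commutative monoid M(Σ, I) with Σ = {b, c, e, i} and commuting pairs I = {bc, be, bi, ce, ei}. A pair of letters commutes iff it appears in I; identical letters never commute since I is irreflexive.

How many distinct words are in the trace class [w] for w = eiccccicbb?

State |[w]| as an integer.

360

0(e) covers ∅
1(i) covers ∅
2(c) covers 1:i
3(c) covers 2:c
4(c) covers 3:c
5(c) covers 4:c
6(i) covers 5:c
7(c) covers 6:i
8(b) covers ∅
9(b) covers 8:b
floor of heap: 0:e, 1:i, 8:b
completions by unplaced set U, small U first (add the entries for U minus each lowest piece of U):
  |U|=1: {0}:1  {7}:1  {9}:1
  |U|=2: {0,7}:2  {0,9}:2  {6,7}:1  {7,9}:2  {8,9}:1
  |U|=3: {0,6,7}:3  {0,7,9}:6  {0,8,9}:3  {5,6,7}:1  {6,7,9}:3  {7,8,9}:3
  |U|=4: {0,5,6,7}:4  {0,6,7,9}:12  {0,7,8,9}:12  {4,5,6,7}:1  {5,6,7,9}:4  {6,7,8,9}:6
  |U|=5: {0,4,5,6,7}:5  {0,5,6,7,9}:20  {0,6,7,8,9}:30  {3,4,5,6,7}:1  {4,5,6,7,9}:5  {5,6,7,8,9}:10
  |U|=6: {0,3,4,5,6,7}:6  {0,4,5,6,7,9}:30  {0,5,6,7,8,9}:60  {2,3,4,5,6,7}:1  {3,4,5,6,7,9}:6  {4,5,6,7,8,9}:15
  |U|=7: {0,2,3,4,5,6,7}:7  {0,3,4,5,6,7,9}:42  {0,4,5,6,7,8,9}:105  {1,2,3,4,5,6,7}:1  {2,3,4,5,6,7,9}:7  {3,4,5,6,7,8,9}:21
  |U|=8: {0,1,2,3,4,5,6,7}:8  {0,2,3,4,5,6,7,9}:56  {0,3,4,5,6,7,8,9}:168  {1,2,3,4,5,6,7,9}:8  {2,3,4,5,6,7,8,9}:28
  start at 0(e): 36
  start at 1(i): 252
  start at 8(b): 72
sum over floor = 360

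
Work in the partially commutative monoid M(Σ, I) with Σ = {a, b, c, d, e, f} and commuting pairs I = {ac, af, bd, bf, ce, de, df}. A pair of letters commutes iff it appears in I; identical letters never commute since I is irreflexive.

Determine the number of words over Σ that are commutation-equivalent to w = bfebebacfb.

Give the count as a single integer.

piece 0:b — minimal
piece 1:f — minimal
piece 2:e rests on {0:b, 1:f}
piece 3:b rests on {2:e}
piece 4:e rests on {3:b}
piece 5:b rests on {4:e}
piece 6:a rests on {5:b}
piece 7:c rests on {5:b}
piece 8:f rests on {7:c}
piece 9:b rests on {6:a, 7:c}
minimal pieces: {0:b, 1:f}
ways to finish when only these pieces remain (= sum over removing one remaining piece with nothing left below it):
  1 left: {8}→1  {9}→1
  2 left: {6,9}→1  {8,9}→2
  3 left: {6,8,9}→3  {7,8,9}→2
  4 left: {6,7,8,9}→5
  5 left: {5,6,7,8,9}→5
  6 left: {4,5,6,7,8,9}→5
  7 left: {3,4,5,6,7,8,9}→5
  8 left: {2,3,4,5,6,7,8,9}→5
  placing 0:b first → 5 extensions
  placing 1:f first → 5 extensions
total linear extensions = 10

10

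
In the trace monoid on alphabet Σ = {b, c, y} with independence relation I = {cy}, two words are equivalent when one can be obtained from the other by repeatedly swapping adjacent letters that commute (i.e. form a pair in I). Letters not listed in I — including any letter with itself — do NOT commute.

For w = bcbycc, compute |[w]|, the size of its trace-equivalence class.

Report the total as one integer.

piece 0:b — minimal
piece 1:c rests on {0:b}
piece 2:b rests on {1:c}
piece 3:y rests on {2:b}
piece 4:c rests on {2:b}
piece 5:c rests on {4:c}
minimal pieces: {0:b}
ways to finish when only these pieces remain (= sum over removing one remaining piece with nothing left below it):
  1 left: {3}→1  {5}→1
  2 left: {3,5}→2  {4,5}→1
  3 left: {3,4,5}→3
  4 left: {2,3,4,5}→3
  placing 0:b first → 3 extensions

3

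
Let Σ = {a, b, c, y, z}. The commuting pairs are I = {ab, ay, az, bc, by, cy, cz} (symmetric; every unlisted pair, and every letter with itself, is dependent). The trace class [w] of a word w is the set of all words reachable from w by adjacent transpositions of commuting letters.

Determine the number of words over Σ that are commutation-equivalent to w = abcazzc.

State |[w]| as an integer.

0(a) covers ∅
1(b) covers ∅
2(c) covers 0:a
3(a) covers 2:c
4(z) covers 1:b
5(z) covers 4:z
6(c) covers 3:a
floor of heap: 0:a, 1:b
completions by unplaced set U, small U first (add the entries for U minus each lowest piece of U):
  |U|=1: {5}:1  {6}:1
  |U|=2: {3,6}:1  {4,5}:1  {5,6}:2
  |U|=3: {1,4,5}:1  {2,3,6}:1  {3,5,6}:3  {4,5,6}:3
  |U|=4: {0,2,3,6}:1  {1,4,5,6}:4  {2,3,5,6}:4  {3,4,5,6}:6
  |U|=5: {0,2,3,5,6}:5  {1,3,4,5,6}:10  {2,3,4,5,6}:10
  start at 0(a): 20
  start at 1(b): 15
sum over floor = 35

35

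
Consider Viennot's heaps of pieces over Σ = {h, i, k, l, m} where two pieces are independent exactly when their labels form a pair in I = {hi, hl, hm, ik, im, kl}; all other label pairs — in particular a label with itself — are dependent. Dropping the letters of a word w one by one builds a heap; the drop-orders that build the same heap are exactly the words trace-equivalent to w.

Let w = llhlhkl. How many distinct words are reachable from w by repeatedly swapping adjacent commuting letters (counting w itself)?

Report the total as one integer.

35

drop 0:l onto floor
drop 1:l onto {0:l}
drop 2:h onto floor
drop 3:l onto {1:l}
drop 4:h onto {2:h}
drop 5:k onto {4:h}
drop 6:l onto {3:l}
ground layer = {0:l, 2:h}
drop-orders for the pieces not yet dropped (sum over which currently-grounded one goes next):
  1 to go: {5} 1  {6} 1
  2 to go: {3,6} 1  {4,5} 1  {5,6} 2
  3 to go: {1,3,6} 1  {2,4,5} 1  {3,5,6} 3  {4,5,6} 3
  4 to go: {0,1,3,6} 1  {1,3,5,6} 4  {2,4,5,6} 4  {3,4,5,6} 6
  5 to go: {0,1,3,5,6} 5  {1,3,4,5,6} 10  {2,3,4,5,6} 10
  if 0:l drops first: 20 orders
  if 2:h drops first: 15 orders
heap linearizations: 35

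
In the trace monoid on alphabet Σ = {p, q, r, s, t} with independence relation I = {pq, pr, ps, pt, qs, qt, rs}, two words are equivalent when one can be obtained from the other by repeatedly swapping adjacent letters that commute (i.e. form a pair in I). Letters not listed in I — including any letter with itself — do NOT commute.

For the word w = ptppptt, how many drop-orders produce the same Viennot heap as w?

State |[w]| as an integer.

drop 0:p onto floor
drop 1:t onto floor
drop 2:p onto {0:p}
drop 3:p onto {2:p}
drop 4:p onto {3:p}
drop 5:t onto {1:t}
drop 6:t onto {5:t}
ground layer = {0:p, 1:t}
drop-orders for the pieces not yet dropped (sum over which currently-grounded one goes next):
  1 to go: {4} 1  {6} 1
  2 to go: {3,4} 1  {4,6} 2  {5,6} 1
  3 to go: {1,5,6} 1  {2,3,4} 1  {3,4,6} 3  {4,5,6} 3
  4 to go: {0,2,3,4} 1  {1,4,5,6} 4  {2,3,4,6} 4  {3,4,5,6} 6
  5 to go: {0,2,3,4,6} 5  {1,3,4,5,6} 10  {2,3,4,5,6} 10
  if 0:p drops first: 20 orders
  if 1:t drops first: 15 orders
heap linearizations: 35

35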